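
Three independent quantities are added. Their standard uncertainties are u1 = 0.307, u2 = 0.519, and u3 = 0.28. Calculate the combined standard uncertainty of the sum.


For a sum of independent quantities, uc = sqrt(u1^2 + u2^2 + u3^2).
uc = sqrt(0.307^2 + 0.519^2 + 0.28^2)
uc = sqrt(0.094249 + 0.269361 + 0.0784)
uc = 0.6648

0.6648


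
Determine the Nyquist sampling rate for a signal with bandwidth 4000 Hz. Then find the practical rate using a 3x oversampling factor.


By Nyquist theorem, fs_min = 2 * fmax.
fs_min = 2 * 4000 = 8000 Hz
Practical rate = 3 * fs_min = 3 * 8000 = 24000 Hz

fs_min = 8000 Hz, fs_practical = 24000 Hz


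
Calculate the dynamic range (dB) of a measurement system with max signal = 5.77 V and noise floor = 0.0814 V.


Dynamic range = 20 * log10(Vmax / Vnoise).
DR = 20 * log10(5.77 / 0.0814)
DR = 20 * log10(70.88)
DR = 37.01 dB

37.01 dB


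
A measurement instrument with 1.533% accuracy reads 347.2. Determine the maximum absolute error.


Absolute error = (accuracy% / 100) * reading.
Error = (1.533 / 100) * 347.2
Error = 0.01533 * 347.2
Error = 5.3226

5.3226


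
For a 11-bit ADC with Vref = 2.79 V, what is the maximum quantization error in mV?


The maximum quantization error is +/- LSB/2.
LSB = Vref / 2^n = 2.79 / 2048 = 0.0013623 V
Max error = LSB / 2 = 0.0013623 / 2 = 0.00068115 V
Max error = 0.6812 mV

0.6812 mV


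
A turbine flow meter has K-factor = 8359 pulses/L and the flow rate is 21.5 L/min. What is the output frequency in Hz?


Frequency = K * Q / 60 (converting L/min to L/s).
f = 8359 * 21.5 / 60
f = 179718.5 / 60
f = 2995.31 Hz

2995.31 Hz


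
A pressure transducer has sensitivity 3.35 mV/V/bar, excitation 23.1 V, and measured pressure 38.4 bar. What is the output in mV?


Output = sensitivity * Vex * P.
Vout = 3.35 * 23.1 * 38.4
Vout = 77.385 * 38.4
Vout = 2971.58 mV

2971.58 mV


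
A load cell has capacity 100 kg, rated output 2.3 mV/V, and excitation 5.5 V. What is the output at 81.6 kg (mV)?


Vout = rated_output * Vex * (load / capacity).
Vout = 2.3 * 5.5 * (81.6 / 100)
Vout = 2.3 * 5.5 * 0.816
Vout = 10.322 mV

10.322 mV


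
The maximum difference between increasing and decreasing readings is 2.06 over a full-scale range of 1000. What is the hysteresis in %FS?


Hysteresis = (max difference / full scale) * 100%.
H = (2.06 / 1000) * 100
H = 0.206 %FS

0.206 %FS


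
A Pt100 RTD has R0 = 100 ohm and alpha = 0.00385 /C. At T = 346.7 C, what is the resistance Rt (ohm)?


The RTD equation: Rt = R0 * (1 + alpha * T).
Rt = 100 * (1 + 0.00385 * 346.7)
Rt = 100 * (1 + 1.334795)
Rt = 100 * 2.334795
Rt = 233.479 ohm

233.479 ohm


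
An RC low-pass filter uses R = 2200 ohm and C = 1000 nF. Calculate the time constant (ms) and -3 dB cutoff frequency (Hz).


Time constant: tau = R * C.
tau = 2200 * 1.00e-06 = 0.0022 s
tau = 2.2 ms
Cutoff frequency: fc = 1 / (2*pi*R*C).
fc = 1 / (2*pi*0.0022) = 72.34 Hz

tau = 2.2 ms, fc = 72.34 Hz


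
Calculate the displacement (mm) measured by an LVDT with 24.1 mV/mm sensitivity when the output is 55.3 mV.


Displacement = Vout / sensitivity.
d = 55.3 / 24.1
d = 2.295 mm

2.295 mm


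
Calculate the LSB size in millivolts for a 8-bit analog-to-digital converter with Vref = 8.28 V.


The resolution (LSB) of an ADC is Vref / 2^n.
LSB = 8.28 / 2^8
LSB = 8.28 / 256
LSB = 0.03234375 V = 32.34375 mV

32.34375 mV


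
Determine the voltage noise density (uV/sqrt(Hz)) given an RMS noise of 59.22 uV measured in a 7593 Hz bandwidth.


Noise spectral density = Vrms / sqrt(BW).
NSD = 59.22 / sqrt(7593)
NSD = 59.22 / 87.1378
NSD = 0.6796 uV/sqrt(Hz)

0.6796 uV/sqrt(Hz)


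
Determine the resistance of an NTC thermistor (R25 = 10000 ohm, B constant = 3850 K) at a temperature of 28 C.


NTC thermistor equation: Rt = R25 * exp(B * (1/T - 1/T25)).
T in Kelvin: 301.15 K, T25 = 298.15 K
1/T - 1/T25 = 1/301.15 - 1/298.15 = -3.341e-05
B * (1/T - 1/T25) = 3850 * -3.341e-05 = -0.1286
Rt = 10000 * exp(-0.1286) = 8792.9 ohm

8792.9 ohm


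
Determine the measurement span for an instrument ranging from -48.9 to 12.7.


Span = upper range - lower range.
Span = 12.7 - (-48.9)
Span = 61.6

61.6


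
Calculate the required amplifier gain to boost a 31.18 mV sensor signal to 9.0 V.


Gain = Vout / Vin (converting to same units).
G = 9.0 V / 31.18 mV
G = 9000.0 mV / 31.18 mV
G = 288.65

288.65


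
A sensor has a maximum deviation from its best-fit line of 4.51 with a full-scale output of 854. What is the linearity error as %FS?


Linearity error = (max deviation / full scale) * 100%.
Linearity = (4.51 / 854) * 100
Linearity = 0.528 %FS

0.528 %FS


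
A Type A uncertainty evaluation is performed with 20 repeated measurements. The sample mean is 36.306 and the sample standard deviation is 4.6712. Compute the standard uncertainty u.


The standard uncertainty for Type A evaluation is u = s / sqrt(n).
u = 4.6712 / sqrt(20)
u = 4.6712 / 4.4721
u = 1.0445

1.0445


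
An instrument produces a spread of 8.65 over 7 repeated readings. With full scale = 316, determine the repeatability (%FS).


Repeatability = (spread / full scale) * 100%.
R = (8.65 / 316) * 100
R = 2.737 %FS

2.737 %FS


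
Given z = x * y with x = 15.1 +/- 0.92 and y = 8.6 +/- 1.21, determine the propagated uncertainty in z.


For a product z = x*y, the relative uncertainty is:
uz/z = sqrt((ux/x)^2 + (uy/y)^2)
Relative uncertainties: ux/x = 0.92/15.1 = 0.060927
uy/y = 1.21/8.6 = 0.140698
z = 15.1 * 8.6 = 129.9
uz = 129.9 * sqrt(0.060927^2 + 0.140698^2) = 19.911

19.911


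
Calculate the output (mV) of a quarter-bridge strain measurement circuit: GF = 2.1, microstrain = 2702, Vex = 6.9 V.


Quarter bridge output: Vout = (GF * epsilon * Vex) / 4.
Vout = (2.1 * 2702e-6 * 6.9) / 4
Vout = 0.03915198 / 4 V
Vout = 0.009788 V = 9.788 mV

9.788 mV


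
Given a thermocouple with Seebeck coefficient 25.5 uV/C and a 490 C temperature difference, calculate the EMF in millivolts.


The thermocouple output V = sensitivity * dT.
V = 25.5 uV/C * 490 C
V = 12495.0 uV
V = 12.495 mV

12.495 mV


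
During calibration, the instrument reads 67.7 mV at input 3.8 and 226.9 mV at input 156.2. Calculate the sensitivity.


Sensitivity = (y2 - y1) / (x2 - x1).
S = (226.9 - 67.7) / (156.2 - 3.8)
S = 159.2 / 152.4
S = 1.0446 mV/unit

1.0446 mV/unit


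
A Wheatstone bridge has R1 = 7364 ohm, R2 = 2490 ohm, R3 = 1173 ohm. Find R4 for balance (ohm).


At balance: R1*R4 = R2*R3, so R4 = R2*R3/R1.
R4 = 2490 * 1173 / 7364
R4 = 2920770 / 7364
R4 = 396.63 ohm

396.63 ohm


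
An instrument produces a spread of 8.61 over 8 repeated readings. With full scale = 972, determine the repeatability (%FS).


Repeatability = (spread / full scale) * 100%.
R = (8.61 / 972) * 100
R = 0.886 %FS

0.886 %FS


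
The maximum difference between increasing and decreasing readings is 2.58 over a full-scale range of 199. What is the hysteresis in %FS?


Hysteresis = (max difference / full scale) * 100%.
H = (2.58 / 199) * 100
H = 1.296 %FS

1.296 %FS


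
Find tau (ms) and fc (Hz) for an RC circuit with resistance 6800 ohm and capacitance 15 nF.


Time constant: tau = R * C.
tau = 6800 * 1.50e-08 = 0.000102 s
tau = 0.102 ms
Cutoff frequency: fc = 1 / (2*pi*R*C).
fc = 1 / (2*pi*0.000102) = 1560.34 Hz

tau = 0.102 ms, fc = 1560.34 Hz


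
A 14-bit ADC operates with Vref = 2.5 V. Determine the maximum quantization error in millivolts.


The maximum quantization error is +/- LSB/2.
LSB = Vref / 2^n = 2.5 / 16384 = 0.00015259 V
Max error = LSB / 2 = 0.00015259 / 2 = 7.629e-05 V
Max error = 0.0763 mV

0.0763 mV


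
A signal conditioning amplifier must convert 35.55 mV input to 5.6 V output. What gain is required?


Gain = Vout / Vin (converting to same units).
G = 5.6 V / 35.55 mV
G = 5600.0 mV / 35.55 mV
G = 157.52

157.52


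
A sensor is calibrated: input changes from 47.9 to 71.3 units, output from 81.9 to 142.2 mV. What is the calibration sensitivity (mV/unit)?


Sensitivity = (y2 - y1) / (x2 - x1).
S = (142.2 - 81.9) / (71.3 - 47.9)
S = 60.3 / 23.4
S = 2.5769 mV/unit

2.5769 mV/unit


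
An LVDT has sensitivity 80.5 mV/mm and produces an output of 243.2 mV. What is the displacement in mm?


Displacement = Vout / sensitivity.
d = 243.2 / 80.5
d = 3.021 mm

3.021 mm


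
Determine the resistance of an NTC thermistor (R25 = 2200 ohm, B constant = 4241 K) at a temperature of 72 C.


NTC thermistor equation: Rt = R25 * exp(B * (1/T - 1/T25)).
T in Kelvin: 345.15 K, T25 = 298.15 K
1/T - 1/T25 = 1/345.15 - 1/298.15 = -0.00045673
B * (1/T - 1/T25) = 4241 * -0.00045673 = -1.937
Rt = 2200 * exp(-1.937) = 317.1 ohm

317.1 ohm


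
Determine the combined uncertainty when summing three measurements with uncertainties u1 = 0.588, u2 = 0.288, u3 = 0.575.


For a sum of independent quantities, uc = sqrt(u1^2 + u2^2 + u3^2).
uc = sqrt(0.588^2 + 0.288^2 + 0.575^2)
uc = sqrt(0.345744 + 0.082944 + 0.330625)
uc = 0.8714

0.8714


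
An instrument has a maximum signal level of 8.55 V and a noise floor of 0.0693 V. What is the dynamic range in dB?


Dynamic range = 20 * log10(Vmax / Vnoise).
DR = 20 * log10(8.55 / 0.0693)
DR = 20 * log10(123.38)
DR = 41.82 dB

41.82 dB


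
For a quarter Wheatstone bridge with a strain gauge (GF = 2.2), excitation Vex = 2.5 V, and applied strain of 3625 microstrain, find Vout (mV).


Quarter bridge output: Vout = (GF * epsilon * Vex) / 4.
Vout = (2.2 * 3625e-6 * 2.5) / 4
Vout = 0.0199375 / 4 V
Vout = 0.00498438 V = 4.9844 mV

4.9844 mV


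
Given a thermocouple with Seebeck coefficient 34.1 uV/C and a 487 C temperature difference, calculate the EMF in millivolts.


The thermocouple output V = sensitivity * dT.
V = 34.1 uV/C * 487 C
V = 16606.7 uV
V = 16.607 mV

16.607 mV


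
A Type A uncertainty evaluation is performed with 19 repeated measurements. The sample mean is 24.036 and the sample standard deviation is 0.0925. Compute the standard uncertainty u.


The standard uncertainty for Type A evaluation is u = s / sqrt(n).
u = 0.0925 / sqrt(19)
u = 0.0925 / 4.3589
u = 0.0212

0.0212


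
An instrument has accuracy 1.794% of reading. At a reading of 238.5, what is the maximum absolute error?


Absolute error = (accuracy% / 100) * reading.
Error = (1.794 / 100) * 238.5
Error = 0.01794 * 238.5
Error = 4.2787

4.2787


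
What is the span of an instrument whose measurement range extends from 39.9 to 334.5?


Span = upper range - lower range.
Span = 334.5 - (39.9)
Span = 294.6

294.6


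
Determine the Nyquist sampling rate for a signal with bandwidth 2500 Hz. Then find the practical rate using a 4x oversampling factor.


By Nyquist theorem, fs_min = 2 * fmax.
fs_min = 2 * 2500 = 5000 Hz
Practical rate = 4 * fs_min = 4 * 5000 = 20000 Hz

fs_min = 5000 Hz, fs_practical = 20000 Hz


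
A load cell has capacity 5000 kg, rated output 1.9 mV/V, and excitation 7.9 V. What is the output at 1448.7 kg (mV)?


Vout = rated_output * Vex * (load / capacity).
Vout = 1.9 * 7.9 * (1448.7 / 5000)
Vout = 1.9 * 7.9 * 0.28974
Vout = 4.349 mV

4.349 mV


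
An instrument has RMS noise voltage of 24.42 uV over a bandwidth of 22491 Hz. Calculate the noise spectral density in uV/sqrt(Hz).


Noise spectral density = Vrms / sqrt(BW).
NSD = 24.42 / sqrt(22491)
NSD = 24.42 / 149.97
NSD = 0.1628 uV/sqrt(Hz)

0.1628 uV/sqrt(Hz)


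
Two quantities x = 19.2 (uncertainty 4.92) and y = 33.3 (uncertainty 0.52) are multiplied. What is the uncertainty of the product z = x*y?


For a product z = x*y, the relative uncertainty is:
uz/z = sqrt((ux/x)^2 + (uy/y)^2)
Relative uncertainties: ux/x = 4.92/19.2 = 0.25625
uy/y = 0.52/33.3 = 0.015616
z = 19.2 * 33.3 = 639.4
uz = 639.4 * sqrt(0.25625^2 + 0.015616^2) = 164.14

164.14


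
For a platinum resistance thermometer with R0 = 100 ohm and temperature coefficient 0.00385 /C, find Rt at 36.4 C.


The RTD equation: Rt = R0 * (1 + alpha * T).
Rt = 100 * (1 + 0.00385 * 36.4)
Rt = 100 * (1 + 0.14014)
Rt = 100 * 1.14014
Rt = 114.014 ohm

114.014 ohm


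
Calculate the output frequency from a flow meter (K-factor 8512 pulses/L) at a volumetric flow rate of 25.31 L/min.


Frequency = K * Q / 60 (converting L/min to L/s).
f = 8512 * 25.31 / 60
f = 215438.72 / 60
f = 3590.65 Hz

3590.65 Hz


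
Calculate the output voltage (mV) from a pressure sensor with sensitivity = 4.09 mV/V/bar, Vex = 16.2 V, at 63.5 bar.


Output = sensitivity * Vex * P.
Vout = 4.09 * 16.2 * 63.5
Vout = 66.258 * 63.5
Vout = 4207.38 mV

4207.38 mV


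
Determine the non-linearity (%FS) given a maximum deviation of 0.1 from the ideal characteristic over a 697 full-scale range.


Linearity error = (max deviation / full scale) * 100%.
Linearity = (0.1 / 697) * 100
Linearity = 0.014 %FS

0.014 %FS


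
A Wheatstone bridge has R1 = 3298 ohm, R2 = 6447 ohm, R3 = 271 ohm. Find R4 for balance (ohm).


At balance: R1*R4 = R2*R3, so R4 = R2*R3/R1.
R4 = 6447 * 271 / 3298
R4 = 1747137 / 3298
R4 = 529.76 ohm

529.76 ohm


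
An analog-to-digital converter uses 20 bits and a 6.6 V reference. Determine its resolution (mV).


The resolution (LSB) of an ADC is Vref / 2^n.
LSB = 6.6 / 2^20
LSB = 6.6 / 1048576
LSB = 6.29e-06 V = 0.00629425 mV

0.00629425 mV


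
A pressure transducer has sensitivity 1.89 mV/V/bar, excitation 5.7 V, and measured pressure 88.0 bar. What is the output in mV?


Output = sensitivity * Vex * P.
Vout = 1.89 * 5.7 * 88.0
Vout = 10.773 * 88.0
Vout = 948.02 mV

948.02 mV


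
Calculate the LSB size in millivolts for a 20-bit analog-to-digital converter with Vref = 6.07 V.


The resolution (LSB) of an ADC is Vref / 2^n.
LSB = 6.07 / 2^20
LSB = 6.07 / 1048576
LSB = 5.79e-06 V = 0.0057888 mV

0.0057888 mV


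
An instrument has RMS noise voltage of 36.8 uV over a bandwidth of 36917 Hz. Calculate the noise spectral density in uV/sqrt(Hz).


Noise spectral density = Vrms / sqrt(BW).
NSD = 36.8 / sqrt(36917)
NSD = 36.8 / 192.138
NSD = 0.1915 uV/sqrt(Hz)

0.1915 uV/sqrt(Hz)


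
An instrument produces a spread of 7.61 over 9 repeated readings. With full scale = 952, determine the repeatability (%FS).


Repeatability = (spread / full scale) * 100%.
R = (7.61 / 952) * 100
R = 0.799 %FS

0.799 %FS


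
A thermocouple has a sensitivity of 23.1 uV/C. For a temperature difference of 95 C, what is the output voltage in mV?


The thermocouple output V = sensitivity * dT.
V = 23.1 uV/C * 95 C
V = 2194.5 uV
V = 2.195 mV

2.195 mV


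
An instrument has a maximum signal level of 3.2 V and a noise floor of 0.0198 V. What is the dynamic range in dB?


Dynamic range = 20 * log10(Vmax / Vnoise).
DR = 20 * log10(3.2 / 0.0198)
DR = 20 * log10(161.62)
DR = 44.17 dB

44.17 dB


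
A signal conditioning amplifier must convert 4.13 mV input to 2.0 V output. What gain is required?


Gain = Vout / Vin (converting to same units).
G = 2.0 V / 4.13 mV
G = 2000.0 mV / 4.13 mV
G = 484.26

484.26


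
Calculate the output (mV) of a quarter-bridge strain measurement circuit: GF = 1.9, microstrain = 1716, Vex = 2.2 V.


Quarter bridge output: Vout = (GF * epsilon * Vex) / 4.
Vout = (1.9 * 1716e-6 * 2.2) / 4
Vout = 0.00717288 / 4 V
Vout = 0.00179322 V = 1.7932 mV

1.7932 mV


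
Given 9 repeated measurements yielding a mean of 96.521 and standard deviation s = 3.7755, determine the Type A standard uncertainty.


The standard uncertainty for Type A evaluation is u = s / sqrt(n).
u = 3.7755 / sqrt(9)
u = 3.7755 / 3.0
u = 1.2585

1.2585


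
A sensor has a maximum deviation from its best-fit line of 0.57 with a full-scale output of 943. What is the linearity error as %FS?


Linearity error = (max deviation / full scale) * 100%.
Linearity = (0.57 / 943) * 100
Linearity = 0.06 %FS

0.06 %FS


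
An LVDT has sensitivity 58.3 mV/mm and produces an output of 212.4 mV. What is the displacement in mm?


Displacement = Vout / sensitivity.
d = 212.4 / 58.3
d = 3.643 mm

3.643 mm


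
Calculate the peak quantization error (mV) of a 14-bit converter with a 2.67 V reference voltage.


The maximum quantization error is +/- LSB/2.
LSB = Vref / 2^n = 2.67 / 16384 = 0.00016296 V
Max error = LSB / 2 = 0.00016296 / 2 = 8.148e-05 V
Max error = 0.0815 mV

0.0815 mV


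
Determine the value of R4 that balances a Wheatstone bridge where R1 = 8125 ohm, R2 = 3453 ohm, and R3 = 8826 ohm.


At balance: R1*R4 = R2*R3, so R4 = R2*R3/R1.
R4 = 3453 * 8826 / 8125
R4 = 30476178 / 8125
R4 = 3750.91 ohm

3750.91 ohm


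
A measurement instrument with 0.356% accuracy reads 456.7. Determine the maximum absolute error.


Absolute error = (accuracy% / 100) * reading.
Error = (0.356 / 100) * 456.7
Error = 0.00356 * 456.7
Error = 1.6259

1.6259


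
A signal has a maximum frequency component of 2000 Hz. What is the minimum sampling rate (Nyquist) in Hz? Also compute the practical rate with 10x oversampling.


By Nyquist theorem, fs_min = 2 * fmax.
fs_min = 2 * 2000 = 4000 Hz
Practical rate = 10 * fs_min = 10 * 4000 = 40000 Hz

fs_min = 4000 Hz, fs_practical = 40000 Hz


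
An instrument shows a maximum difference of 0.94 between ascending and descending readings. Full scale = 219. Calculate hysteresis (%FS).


Hysteresis = (max difference / full scale) * 100%.
H = (0.94 / 219) * 100
H = 0.429 %FS

0.429 %FS


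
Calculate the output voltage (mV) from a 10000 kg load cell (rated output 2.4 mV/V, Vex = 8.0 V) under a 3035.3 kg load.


Vout = rated_output * Vex * (load / capacity).
Vout = 2.4 * 8.0 * (3035.3 / 10000)
Vout = 2.4 * 8.0 * 0.30353
Vout = 5.828 mV

5.828 mV


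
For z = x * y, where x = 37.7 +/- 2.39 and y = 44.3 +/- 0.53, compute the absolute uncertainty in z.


For a product z = x*y, the relative uncertainty is:
uz/z = sqrt((ux/x)^2 + (uy/y)^2)
Relative uncertainties: ux/x = 2.39/37.7 = 0.063395
uy/y = 0.53/44.3 = 0.011964
z = 37.7 * 44.3 = 1670.1
uz = 1670.1 * sqrt(0.063395^2 + 0.011964^2) = 107.746

107.746


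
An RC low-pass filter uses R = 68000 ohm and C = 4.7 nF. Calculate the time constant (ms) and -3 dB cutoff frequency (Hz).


Time constant: tau = R * C.
tau = 68000 * 4.70e-09 = 0.0003196 s
tau = 0.3196 ms
Cutoff frequency: fc = 1 / (2*pi*R*C).
fc = 1 / (2*pi*0.0003196) = 497.98 Hz

tau = 0.3196 ms, fc = 497.98 Hz


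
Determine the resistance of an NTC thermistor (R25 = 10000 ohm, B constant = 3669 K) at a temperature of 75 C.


NTC thermistor equation: Rt = R25 * exp(B * (1/T - 1/T25)).
T in Kelvin: 348.15 K, T25 = 298.15 K
1/T - 1/T25 = 1/348.15 - 1/298.15 = -0.00048169
B * (1/T - 1/T25) = 3669 * -0.00048169 = -1.7673
Rt = 10000 * exp(-1.7673) = 1707.9 ohm

1707.9 ohm


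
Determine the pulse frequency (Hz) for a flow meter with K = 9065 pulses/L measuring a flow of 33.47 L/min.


Frequency = K * Q / 60 (converting L/min to L/s).
f = 9065 * 33.47 / 60
f = 303405.55 / 60
f = 5056.76 Hz

5056.76 Hz


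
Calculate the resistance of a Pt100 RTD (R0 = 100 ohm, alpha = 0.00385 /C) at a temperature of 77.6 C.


The RTD equation: Rt = R0 * (1 + alpha * T).
Rt = 100 * (1 + 0.00385 * 77.6)
Rt = 100 * (1 + 0.29876)
Rt = 100 * 1.29876
Rt = 129.876 ohm

129.876 ohm


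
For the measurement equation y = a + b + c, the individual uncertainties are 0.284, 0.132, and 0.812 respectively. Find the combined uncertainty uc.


For a sum of independent quantities, uc = sqrt(u1^2 + u2^2 + u3^2).
uc = sqrt(0.284^2 + 0.132^2 + 0.812^2)
uc = sqrt(0.080656 + 0.017424 + 0.659344)
uc = 0.8703

0.8703


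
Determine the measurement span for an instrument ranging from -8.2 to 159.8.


Span = upper range - lower range.
Span = 159.8 - (-8.2)
Span = 168.0

168.0


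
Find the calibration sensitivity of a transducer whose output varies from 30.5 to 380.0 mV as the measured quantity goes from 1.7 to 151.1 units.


Sensitivity = (y2 - y1) / (x2 - x1).
S = (380.0 - 30.5) / (151.1 - 1.7)
S = 349.5 / 149.4
S = 2.3394 mV/unit

2.3394 mV/unit


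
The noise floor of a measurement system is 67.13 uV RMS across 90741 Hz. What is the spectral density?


Noise spectral density = Vrms / sqrt(BW).
NSD = 67.13 / sqrt(90741)
NSD = 67.13 / 301.2325
NSD = 0.2229 uV/sqrt(Hz)

0.2229 uV/sqrt(Hz)


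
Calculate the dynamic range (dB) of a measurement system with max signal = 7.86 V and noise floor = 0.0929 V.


Dynamic range = 20 * log10(Vmax / Vnoise).
DR = 20 * log10(7.86 / 0.0929)
DR = 20 * log10(84.61)
DR = 38.55 dB

38.55 dB


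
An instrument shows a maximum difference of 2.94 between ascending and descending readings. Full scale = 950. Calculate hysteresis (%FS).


Hysteresis = (max difference / full scale) * 100%.
H = (2.94 / 950) * 100
H = 0.309 %FS

0.309 %FS


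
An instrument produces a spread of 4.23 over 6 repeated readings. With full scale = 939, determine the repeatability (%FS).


Repeatability = (spread / full scale) * 100%.
R = (4.23 / 939) * 100
R = 0.45 %FS

0.45 %FS


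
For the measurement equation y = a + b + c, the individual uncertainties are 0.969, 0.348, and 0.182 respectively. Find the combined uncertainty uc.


For a sum of independent quantities, uc = sqrt(u1^2 + u2^2 + u3^2).
uc = sqrt(0.969^2 + 0.348^2 + 0.182^2)
uc = sqrt(0.938961 + 0.121104 + 0.033124)
uc = 1.0456

1.0456


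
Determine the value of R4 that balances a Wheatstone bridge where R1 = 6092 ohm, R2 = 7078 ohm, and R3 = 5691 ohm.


At balance: R1*R4 = R2*R3, so R4 = R2*R3/R1.
R4 = 7078 * 5691 / 6092
R4 = 40280898 / 6092
R4 = 6612.1 ohm

6612.1 ohm


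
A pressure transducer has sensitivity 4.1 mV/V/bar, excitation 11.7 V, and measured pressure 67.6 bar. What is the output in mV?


Output = sensitivity * Vex * P.
Vout = 4.1 * 11.7 * 67.6
Vout = 47.97 * 67.6
Vout = 3242.77 mV

3242.77 mV


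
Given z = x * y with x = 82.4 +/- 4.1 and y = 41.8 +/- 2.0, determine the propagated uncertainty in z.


For a product z = x*y, the relative uncertainty is:
uz/z = sqrt((ux/x)^2 + (uy/y)^2)
Relative uncertainties: ux/x = 4.1/82.4 = 0.049757
uy/y = 2.0/41.8 = 0.047847
z = 82.4 * 41.8 = 3444.3
uz = 3444.3 * sqrt(0.049757^2 + 0.047847^2) = 237.761

237.761


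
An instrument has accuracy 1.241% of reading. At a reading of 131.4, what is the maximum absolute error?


Absolute error = (accuracy% / 100) * reading.
Error = (1.241 / 100) * 131.4
Error = 0.01241 * 131.4
Error = 1.6307

1.6307


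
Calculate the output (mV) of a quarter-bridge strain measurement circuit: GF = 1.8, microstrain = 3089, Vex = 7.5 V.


Quarter bridge output: Vout = (GF * epsilon * Vex) / 4.
Vout = (1.8 * 3089e-6 * 7.5) / 4
Vout = 0.0417015 / 4 V
Vout = 0.01042537 V = 10.4254 mV

10.4254 mV


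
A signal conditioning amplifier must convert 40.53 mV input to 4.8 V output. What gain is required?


Gain = Vout / Vin (converting to same units).
G = 4.8 V / 40.53 mV
G = 4800.0 mV / 40.53 mV
G = 118.43

118.43


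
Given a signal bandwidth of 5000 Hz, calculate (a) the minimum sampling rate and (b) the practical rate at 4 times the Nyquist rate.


By Nyquist theorem, fs_min = 2 * fmax.
fs_min = 2 * 5000 = 10000 Hz
Practical rate = 4 * fs_min = 4 * 10000 = 40000 Hz

fs_min = 10000 Hz, fs_practical = 40000 Hz


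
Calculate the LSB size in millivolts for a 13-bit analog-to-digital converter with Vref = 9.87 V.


The resolution (LSB) of an ADC is Vref / 2^n.
LSB = 9.87 / 2^13
LSB = 9.87 / 8192
LSB = 0.00120483 V = 1.20483398 mV

1.20483398 mV


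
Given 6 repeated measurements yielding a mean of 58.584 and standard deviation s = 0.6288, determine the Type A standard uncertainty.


The standard uncertainty for Type A evaluation is u = s / sqrt(n).
u = 0.6288 / sqrt(6)
u = 0.6288 / 2.4495
u = 0.2567

0.2567


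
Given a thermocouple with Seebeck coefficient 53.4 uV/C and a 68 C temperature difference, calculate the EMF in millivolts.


The thermocouple output V = sensitivity * dT.
V = 53.4 uV/C * 68 C
V = 3631.2 uV
V = 3.631 mV

3.631 mV


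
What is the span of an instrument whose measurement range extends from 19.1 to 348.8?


Span = upper range - lower range.
Span = 348.8 - (19.1)
Span = 329.7

329.7


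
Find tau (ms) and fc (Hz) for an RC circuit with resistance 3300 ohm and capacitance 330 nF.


Time constant: tau = R * C.
tau = 3300 * 3.30e-07 = 0.001089 s
tau = 1.089 ms
Cutoff frequency: fc = 1 / (2*pi*R*C).
fc = 1 / (2*pi*0.001089) = 146.15 Hz

tau = 1.089 ms, fc = 146.15 Hz


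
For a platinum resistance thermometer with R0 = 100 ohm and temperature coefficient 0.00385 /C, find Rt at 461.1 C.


The RTD equation: Rt = R0 * (1 + alpha * T).
Rt = 100 * (1 + 0.00385 * 461.1)
Rt = 100 * (1 + 1.775235)
Rt = 100 * 2.775235
Rt = 277.524 ohm

277.524 ohm


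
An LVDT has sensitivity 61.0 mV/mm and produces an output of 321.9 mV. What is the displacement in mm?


Displacement = Vout / sensitivity.
d = 321.9 / 61.0
d = 5.277 mm

5.277 mm


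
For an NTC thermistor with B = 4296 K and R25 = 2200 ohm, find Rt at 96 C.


NTC thermistor equation: Rt = R25 * exp(B * (1/T - 1/T25)).
T in Kelvin: 369.15 K, T25 = 298.15 K
1/T - 1/T25 = 1/369.15 - 1/298.15 = -0.00064509
B * (1/T - 1/T25) = 4296 * -0.00064509 = -2.7713
Rt = 2200 * exp(-2.7713) = 137.7 ohm

137.7 ohm


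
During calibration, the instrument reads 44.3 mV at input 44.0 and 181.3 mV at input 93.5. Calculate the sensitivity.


Sensitivity = (y2 - y1) / (x2 - x1).
S = (181.3 - 44.3) / (93.5 - 44.0)
S = 137.0 / 49.5
S = 2.7677 mV/unit

2.7677 mV/unit


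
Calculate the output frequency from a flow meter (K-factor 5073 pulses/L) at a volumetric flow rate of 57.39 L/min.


Frequency = K * Q / 60 (converting L/min to L/s).
f = 5073 * 57.39 / 60
f = 291139.47 / 60
f = 4852.32 Hz

4852.32 Hz


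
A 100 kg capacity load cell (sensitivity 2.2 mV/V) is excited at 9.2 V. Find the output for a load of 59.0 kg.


Vout = rated_output * Vex * (load / capacity).
Vout = 2.2 * 9.2 * (59.0 / 100)
Vout = 2.2 * 9.2 * 0.59
Vout = 11.942 mV

11.942 mV


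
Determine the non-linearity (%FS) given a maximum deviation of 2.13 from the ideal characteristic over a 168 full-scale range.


Linearity error = (max deviation / full scale) * 100%.
Linearity = (2.13 / 168) * 100
Linearity = 1.268 %FS

1.268 %FS


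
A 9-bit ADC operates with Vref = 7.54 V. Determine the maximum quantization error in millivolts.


The maximum quantization error is +/- LSB/2.
LSB = Vref / 2^n = 7.54 / 512 = 0.01472656 V
Max error = LSB / 2 = 0.01472656 / 2 = 0.00736328 V
Max error = 7.3633 mV

7.3633 mV


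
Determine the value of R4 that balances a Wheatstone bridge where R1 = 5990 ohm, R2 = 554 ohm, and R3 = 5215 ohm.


At balance: R1*R4 = R2*R3, so R4 = R2*R3/R1.
R4 = 554 * 5215 / 5990
R4 = 2889110 / 5990
R4 = 482.32 ohm

482.32 ohm


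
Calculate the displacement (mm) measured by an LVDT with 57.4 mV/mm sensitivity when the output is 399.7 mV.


Displacement = Vout / sensitivity.
d = 399.7 / 57.4
d = 6.963 mm

6.963 mm


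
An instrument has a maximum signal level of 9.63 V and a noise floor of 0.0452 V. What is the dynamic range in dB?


Dynamic range = 20 * log10(Vmax / Vnoise).
DR = 20 * log10(9.63 / 0.0452)
DR = 20 * log10(213.05)
DR = 46.57 dB

46.57 dB


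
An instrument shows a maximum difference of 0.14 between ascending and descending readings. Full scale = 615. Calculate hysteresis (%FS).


Hysteresis = (max difference / full scale) * 100%.
H = (0.14 / 615) * 100
H = 0.023 %FS

0.023 %FS


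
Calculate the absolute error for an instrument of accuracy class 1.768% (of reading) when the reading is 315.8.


Absolute error = (accuracy% / 100) * reading.
Error = (1.768 / 100) * 315.8
Error = 0.01768 * 315.8
Error = 5.5833

5.5833


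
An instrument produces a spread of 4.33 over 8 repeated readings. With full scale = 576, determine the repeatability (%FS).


Repeatability = (spread / full scale) * 100%.
R = (4.33 / 576) * 100
R = 0.752 %FS

0.752 %FS


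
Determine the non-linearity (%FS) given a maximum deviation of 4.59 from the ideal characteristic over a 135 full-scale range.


Linearity error = (max deviation / full scale) * 100%.
Linearity = (4.59 / 135) * 100
Linearity = 3.4 %FS

3.4 %FS


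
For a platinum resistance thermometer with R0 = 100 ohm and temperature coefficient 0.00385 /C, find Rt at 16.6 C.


The RTD equation: Rt = R0 * (1 + alpha * T).
Rt = 100 * (1 + 0.00385 * 16.6)
Rt = 100 * (1 + 0.06391)
Rt = 100 * 1.06391
Rt = 106.391 ohm

106.391 ohm


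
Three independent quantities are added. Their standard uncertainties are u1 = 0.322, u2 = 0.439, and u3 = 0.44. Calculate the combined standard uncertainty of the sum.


For a sum of independent quantities, uc = sqrt(u1^2 + u2^2 + u3^2).
uc = sqrt(0.322^2 + 0.439^2 + 0.44^2)
uc = sqrt(0.103684 + 0.192721 + 0.1936)
uc = 0.7

0.7


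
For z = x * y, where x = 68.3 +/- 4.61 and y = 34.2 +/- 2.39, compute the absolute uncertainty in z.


For a product z = x*y, the relative uncertainty is:
uz/z = sqrt((ux/x)^2 + (uy/y)^2)
Relative uncertainties: ux/x = 4.61/68.3 = 0.067496
uy/y = 2.39/34.2 = 0.069883
z = 68.3 * 34.2 = 2335.9
uz = 2335.9 * sqrt(0.067496^2 + 0.069883^2) = 226.944

226.944


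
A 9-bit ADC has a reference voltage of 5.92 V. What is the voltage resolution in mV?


The resolution (LSB) of an ADC is Vref / 2^n.
LSB = 5.92 / 2^9
LSB = 5.92 / 512
LSB = 0.0115625 V = 11.5625 mV

11.5625 mV


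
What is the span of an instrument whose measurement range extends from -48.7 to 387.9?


Span = upper range - lower range.
Span = 387.9 - (-48.7)
Span = 436.6

436.6


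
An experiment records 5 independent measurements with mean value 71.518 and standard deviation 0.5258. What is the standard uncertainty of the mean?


The standard uncertainty for Type A evaluation is u = s / sqrt(n).
u = 0.5258 / sqrt(5)
u = 0.5258 / 2.2361
u = 0.2351

0.2351


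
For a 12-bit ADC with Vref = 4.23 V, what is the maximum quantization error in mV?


The maximum quantization error is +/- LSB/2.
LSB = Vref / 2^n = 4.23 / 4096 = 0.00103271 V
Max error = LSB / 2 = 0.00103271 / 2 = 0.00051636 V
Max error = 0.5164 mV

0.5164 mV


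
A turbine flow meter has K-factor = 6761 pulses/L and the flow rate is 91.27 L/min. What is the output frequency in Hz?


Frequency = K * Q / 60 (converting L/min to L/s).
f = 6761 * 91.27 / 60
f = 617076.47 / 60
f = 10284.61 Hz

10284.61 Hz


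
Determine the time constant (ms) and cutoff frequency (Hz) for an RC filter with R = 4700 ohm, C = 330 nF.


Time constant: tau = R * C.
tau = 4700 * 3.30e-07 = 0.001551 s
tau = 1.551 ms
Cutoff frequency: fc = 1 / (2*pi*R*C).
fc = 1 / (2*pi*0.001551) = 102.61 Hz

tau = 1.551 ms, fc = 102.61 Hz


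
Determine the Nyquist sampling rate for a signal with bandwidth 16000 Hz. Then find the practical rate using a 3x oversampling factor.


By Nyquist theorem, fs_min = 2 * fmax.
fs_min = 2 * 16000 = 32000 Hz
Practical rate = 3 * fs_min = 3 * 32000 = 96000 Hz

fs_min = 32000 Hz, fs_practical = 96000 Hz


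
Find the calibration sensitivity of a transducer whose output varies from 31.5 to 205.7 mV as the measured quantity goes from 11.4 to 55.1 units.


Sensitivity = (y2 - y1) / (x2 - x1).
S = (205.7 - 31.5) / (55.1 - 11.4)
S = 174.2 / 43.7
S = 3.9863 mV/unit

3.9863 mV/unit


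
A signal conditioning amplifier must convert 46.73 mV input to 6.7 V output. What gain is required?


Gain = Vout / Vin (converting to same units).
G = 6.7 V / 46.73 mV
G = 6700.0 mV / 46.73 mV
G = 143.38

143.38


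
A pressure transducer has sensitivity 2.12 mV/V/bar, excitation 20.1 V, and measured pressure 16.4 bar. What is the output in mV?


Output = sensitivity * Vex * P.
Vout = 2.12 * 20.1 * 16.4
Vout = 42.612 * 16.4
Vout = 698.84 mV

698.84 mV


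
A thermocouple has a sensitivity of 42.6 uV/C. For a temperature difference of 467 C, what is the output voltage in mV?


The thermocouple output V = sensitivity * dT.
V = 42.6 uV/C * 467 C
V = 19894.2 uV
V = 19.894 mV

19.894 mV


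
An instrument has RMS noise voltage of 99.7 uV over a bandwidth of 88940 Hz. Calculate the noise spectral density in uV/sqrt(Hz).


Noise spectral density = Vrms / sqrt(BW).
NSD = 99.7 / sqrt(88940)
NSD = 99.7 / 298.2281
NSD = 0.3343 uV/sqrt(Hz)

0.3343 uV/sqrt(Hz)


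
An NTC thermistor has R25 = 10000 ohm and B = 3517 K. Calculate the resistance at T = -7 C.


NTC thermistor equation: Rt = R25 * exp(B * (1/T - 1/T25)).
T in Kelvin: 266.15 K, T25 = 298.15 K
1/T - 1/T25 = 1/266.15 - 1/298.15 = 0.00040326
B * (1/T - 1/T25) = 3517 * 0.00040326 = 1.4183
Rt = 10000 * exp(1.4183) = 41300.0 ohm

41300.0 ohm


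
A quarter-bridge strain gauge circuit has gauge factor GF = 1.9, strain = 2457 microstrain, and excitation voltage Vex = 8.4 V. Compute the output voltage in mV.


Quarter bridge output: Vout = (GF * epsilon * Vex) / 4.
Vout = (1.9 * 2457e-6 * 8.4) / 4
Vout = 0.03921372 / 4 V
Vout = 0.00980343 V = 9.8034 mV

9.8034 mV


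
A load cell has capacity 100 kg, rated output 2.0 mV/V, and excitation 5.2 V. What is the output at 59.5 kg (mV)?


Vout = rated_output * Vex * (load / capacity).
Vout = 2.0 * 5.2 * (59.5 / 100)
Vout = 2.0 * 5.2 * 0.595
Vout = 6.188 mV

6.188 mV


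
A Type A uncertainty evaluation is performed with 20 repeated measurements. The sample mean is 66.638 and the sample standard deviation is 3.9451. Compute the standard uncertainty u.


The standard uncertainty for Type A evaluation is u = s / sqrt(n).
u = 3.9451 / sqrt(20)
u = 3.9451 / 4.4721
u = 0.8822

0.8822


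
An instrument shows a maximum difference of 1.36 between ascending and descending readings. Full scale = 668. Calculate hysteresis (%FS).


Hysteresis = (max difference / full scale) * 100%.
H = (1.36 / 668) * 100
H = 0.204 %FS

0.204 %FS


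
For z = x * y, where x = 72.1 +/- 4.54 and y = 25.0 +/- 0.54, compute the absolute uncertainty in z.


For a product z = x*y, the relative uncertainty is:
uz/z = sqrt((ux/x)^2 + (uy/y)^2)
Relative uncertainties: ux/x = 4.54/72.1 = 0.062968
uy/y = 0.54/25.0 = 0.0216
z = 72.1 * 25.0 = 1802.5
uz = 1802.5 * sqrt(0.062968^2 + 0.0216^2) = 119.992

119.992


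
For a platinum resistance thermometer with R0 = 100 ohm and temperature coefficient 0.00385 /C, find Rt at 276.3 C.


The RTD equation: Rt = R0 * (1 + alpha * T).
Rt = 100 * (1 + 0.00385 * 276.3)
Rt = 100 * (1 + 1.063755)
Rt = 100 * 2.063755
Rt = 206.375 ohm

206.375 ohm


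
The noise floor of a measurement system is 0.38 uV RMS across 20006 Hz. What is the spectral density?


Noise spectral density = Vrms / sqrt(BW).
NSD = 0.38 / sqrt(20006)
NSD = 0.38 / 141.4426
NSD = 0.0027 uV/sqrt(Hz)

0.0027 uV/sqrt(Hz)


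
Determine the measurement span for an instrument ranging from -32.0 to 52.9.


Span = upper range - lower range.
Span = 52.9 - (-32.0)
Span = 84.9

84.9


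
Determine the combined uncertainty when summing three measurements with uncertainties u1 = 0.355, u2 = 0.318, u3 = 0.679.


For a sum of independent quantities, uc = sqrt(u1^2 + u2^2 + u3^2).
uc = sqrt(0.355^2 + 0.318^2 + 0.679^2)
uc = sqrt(0.126025 + 0.101124 + 0.461041)
uc = 0.8296

0.8296


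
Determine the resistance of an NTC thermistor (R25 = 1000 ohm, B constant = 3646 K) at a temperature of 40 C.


NTC thermistor equation: Rt = R25 * exp(B * (1/T - 1/T25)).
T in Kelvin: 313.15 K, T25 = 298.15 K
1/T - 1/T25 = 1/313.15 - 1/298.15 = -0.00016066
B * (1/T - 1/T25) = 3646 * -0.00016066 = -0.5858
Rt = 1000 * exp(-0.5858) = 556.7 ohm

556.7 ohm


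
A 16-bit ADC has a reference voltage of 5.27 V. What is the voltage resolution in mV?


The resolution (LSB) of an ADC is Vref / 2^n.
LSB = 5.27 / 2^16
LSB = 5.27 / 65536
LSB = 8.041e-05 V = 0.08041382 mV

0.08041382 mV


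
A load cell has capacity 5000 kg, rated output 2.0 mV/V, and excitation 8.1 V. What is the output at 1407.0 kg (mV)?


Vout = rated_output * Vex * (load / capacity).
Vout = 2.0 * 8.1 * (1407.0 / 5000)
Vout = 2.0 * 8.1 * 0.2814
Vout = 4.559 mV

4.559 mV


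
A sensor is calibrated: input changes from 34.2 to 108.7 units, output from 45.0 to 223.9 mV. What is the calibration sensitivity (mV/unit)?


Sensitivity = (y2 - y1) / (x2 - x1).
S = (223.9 - 45.0) / (108.7 - 34.2)
S = 178.9 / 74.5
S = 2.4013 mV/unit

2.4013 mV/unit


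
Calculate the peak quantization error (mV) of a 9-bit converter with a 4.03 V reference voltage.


The maximum quantization error is +/- LSB/2.
LSB = Vref / 2^n = 4.03 / 512 = 0.00787109 V
Max error = LSB / 2 = 0.00787109 / 2 = 0.00393555 V
Max error = 3.9355 mV

3.9355 mV


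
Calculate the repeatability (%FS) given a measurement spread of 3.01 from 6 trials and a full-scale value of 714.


Repeatability = (spread / full scale) * 100%.
R = (3.01 / 714) * 100
R = 0.422 %FS

0.422 %FS


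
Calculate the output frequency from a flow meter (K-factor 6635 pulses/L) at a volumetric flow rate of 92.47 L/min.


Frequency = K * Q / 60 (converting L/min to L/s).
f = 6635 * 92.47 / 60
f = 613538.45 / 60
f = 10225.64 Hz

10225.64 Hz


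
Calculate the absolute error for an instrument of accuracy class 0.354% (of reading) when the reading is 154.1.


Absolute error = (accuracy% / 100) * reading.
Error = (0.354 / 100) * 154.1
Error = 0.00354 * 154.1
Error = 0.5455

0.5455


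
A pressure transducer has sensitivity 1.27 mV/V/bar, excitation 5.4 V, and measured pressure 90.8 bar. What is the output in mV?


Output = sensitivity * Vex * P.
Vout = 1.27 * 5.4 * 90.8
Vout = 6.858 * 90.8
Vout = 622.71 mV

622.71 mV


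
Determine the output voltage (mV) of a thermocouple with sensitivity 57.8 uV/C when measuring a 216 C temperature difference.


The thermocouple output V = sensitivity * dT.
V = 57.8 uV/C * 216 C
V = 12484.8 uV
V = 12.485 mV

12.485 mV


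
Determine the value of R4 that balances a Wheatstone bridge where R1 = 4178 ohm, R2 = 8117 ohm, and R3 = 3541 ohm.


At balance: R1*R4 = R2*R3, so R4 = R2*R3/R1.
R4 = 8117 * 3541 / 4178
R4 = 28742297 / 4178
R4 = 6879.44 ohm

6879.44 ohm


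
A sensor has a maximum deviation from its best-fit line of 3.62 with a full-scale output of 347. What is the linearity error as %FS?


Linearity error = (max deviation / full scale) * 100%.
Linearity = (3.62 / 347) * 100
Linearity = 1.043 %FS

1.043 %FS


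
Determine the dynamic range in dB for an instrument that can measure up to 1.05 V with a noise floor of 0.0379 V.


Dynamic range = 20 * log10(Vmax / Vnoise).
DR = 20 * log10(1.05 / 0.0379)
DR = 20 * log10(27.7)
DR = 28.85 dB

28.85 dB


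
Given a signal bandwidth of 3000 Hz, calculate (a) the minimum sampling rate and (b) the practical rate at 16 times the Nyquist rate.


By Nyquist theorem, fs_min = 2 * fmax.
fs_min = 2 * 3000 = 6000 Hz
Practical rate = 16 * fs_min = 16 * 6000 = 96000 Hz

fs_min = 6000 Hz, fs_practical = 96000 Hz


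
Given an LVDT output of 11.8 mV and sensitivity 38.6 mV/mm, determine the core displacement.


Displacement = Vout / sensitivity.
d = 11.8 / 38.6
d = 0.306 mm

0.306 mm


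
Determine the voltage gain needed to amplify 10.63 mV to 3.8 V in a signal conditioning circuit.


Gain = Vout / Vin (converting to same units).
G = 3.8 V / 10.63 mV
G = 3800.0 mV / 10.63 mV
G = 357.48

357.48


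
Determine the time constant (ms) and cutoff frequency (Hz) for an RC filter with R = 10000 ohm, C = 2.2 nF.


Time constant: tau = R * C.
tau = 10000 * 2.20e-09 = 2.2e-05 s
tau = 0.022 ms
Cutoff frequency: fc = 1 / (2*pi*R*C).
fc = 1 / (2*pi*2.2e-05) = 7234.32 Hz

tau = 0.022 ms, fc = 7234.32 Hz


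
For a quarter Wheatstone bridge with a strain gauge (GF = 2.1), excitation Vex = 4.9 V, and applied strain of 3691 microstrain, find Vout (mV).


Quarter bridge output: Vout = (GF * epsilon * Vex) / 4.
Vout = (2.1 * 3691e-6 * 4.9) / 4
Vout = 0.03798039 / 4 V
Vout = 0.0094951 V = 9.4951 mV

9.4951 mV
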